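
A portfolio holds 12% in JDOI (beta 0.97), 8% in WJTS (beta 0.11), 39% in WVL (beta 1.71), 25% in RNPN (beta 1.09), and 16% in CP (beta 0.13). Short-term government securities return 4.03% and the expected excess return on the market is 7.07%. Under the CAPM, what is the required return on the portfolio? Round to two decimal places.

β_P = Σ w_i β_i = 0.12×0.97 + 0.08×0.11 + 0.39×1.71 + 0.25×1.09 + 0.16×0.13 = 1.0854
E(R_P) = R_f + β_P × MRP = 4.03% + 1.0854 × 7.07% = 11.70%

11.70%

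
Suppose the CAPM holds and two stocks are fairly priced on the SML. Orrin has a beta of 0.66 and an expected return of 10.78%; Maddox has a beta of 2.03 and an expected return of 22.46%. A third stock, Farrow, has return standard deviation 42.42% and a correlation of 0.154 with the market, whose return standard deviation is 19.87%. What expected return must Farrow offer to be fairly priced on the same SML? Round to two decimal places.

7.96%

MRP = (22.46% − 10.78%) / (2.03 − 0.66) = 8.5255%
R_f = 10.78% − 0.66 × 8.5255% = 5.1532%
β_Farrow = ρ·σ_i/σ_m = 0.154 × 42.42 / 19.87 = 0.3288
E(R_Farrow) = R_f + β × MRP = 5.1532% + 0.3288 × 8.5255% = 7.96%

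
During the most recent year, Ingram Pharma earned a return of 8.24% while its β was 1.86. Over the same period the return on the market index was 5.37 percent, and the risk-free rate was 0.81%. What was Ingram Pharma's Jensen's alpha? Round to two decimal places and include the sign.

-1.05%

Market excess return = 5.37% − 0.81% = 4.56%
CAPM benchmark = R_f + β(R_m − R_f) = 0.81% + 1.86 × 4.56% = 9.2916%
α = actual − benchmark = 8.24% − 9.2916% = -1.05%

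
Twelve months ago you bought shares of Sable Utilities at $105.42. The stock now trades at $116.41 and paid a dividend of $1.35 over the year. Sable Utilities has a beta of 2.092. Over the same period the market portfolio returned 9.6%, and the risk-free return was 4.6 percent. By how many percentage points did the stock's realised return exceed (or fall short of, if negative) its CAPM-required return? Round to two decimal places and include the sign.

-3.35%

Realised HPR = (P1 + D1 − P0) / P0 = (116.41 + 1.35 − 105.42) / 105.42 = 12.34 / 105.42 = 11.7056%
MRP = 9.6% − 4.6% = 5.00%
CAPM required = R_f + β·MRP = 4.6% + 2.092 × 5.0% = 15.0600%
α = realised − required = 11.7056% − 15.0600% = -3.35%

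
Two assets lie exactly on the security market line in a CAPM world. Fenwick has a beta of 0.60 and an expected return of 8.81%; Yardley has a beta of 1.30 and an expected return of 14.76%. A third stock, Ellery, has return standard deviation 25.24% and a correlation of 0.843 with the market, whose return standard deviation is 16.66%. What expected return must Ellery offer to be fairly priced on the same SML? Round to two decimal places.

MRP = (14.76% − 8.81%) / (1.30 − 0.60) = 8.5000%
R_f = 8.81% − 0.60 × 8.5000% = 3.7100%
β_Ellery = ρ·σ_i/σ_m = 0.843 × 25.24 / 16.66 = 1.2772
E(R_Ellery) = R_f + β × MRP = 3.7100% + 1.2772 × 8.5000% = 14.57%

14.57%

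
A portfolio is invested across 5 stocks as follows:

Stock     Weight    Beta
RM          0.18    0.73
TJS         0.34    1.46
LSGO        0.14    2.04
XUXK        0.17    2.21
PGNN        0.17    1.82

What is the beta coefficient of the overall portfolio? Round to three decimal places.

1.599

β_P = Σ w_i β_i = 0.18×0.73 + 0.34×1.46 + 0.14×2.04 + 0.17×2.21 + 0.17×1.82 = 1.5985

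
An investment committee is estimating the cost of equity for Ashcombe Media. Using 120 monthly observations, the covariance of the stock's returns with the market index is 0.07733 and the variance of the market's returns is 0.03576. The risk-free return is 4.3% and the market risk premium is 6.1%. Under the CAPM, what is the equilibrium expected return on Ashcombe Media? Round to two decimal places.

17.49%

β = Cov(R_i, R_m) / Var(R_m) = 0.07733 / 0.03576 = 2.1625
E(R) = R_f + β × MRP = 4.3% + 2.1625 × 6.1% = 17.49%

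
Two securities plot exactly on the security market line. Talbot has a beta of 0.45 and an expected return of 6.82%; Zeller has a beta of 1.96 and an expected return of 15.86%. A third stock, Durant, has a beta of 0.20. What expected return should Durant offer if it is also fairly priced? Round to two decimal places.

MRP (SML slope) = (15.86% − 6.82%) / (1.96 − 0.45) = 9.04% / 1.51 = 5.9868%
R_f (intercept) = 6.82% − 0.45 × 5.9868% = 4.1259%
E(R_Durant) = R_f + β × MRP = 4.1259% + 0.20 × 5.9868% = 5.32%

5.32%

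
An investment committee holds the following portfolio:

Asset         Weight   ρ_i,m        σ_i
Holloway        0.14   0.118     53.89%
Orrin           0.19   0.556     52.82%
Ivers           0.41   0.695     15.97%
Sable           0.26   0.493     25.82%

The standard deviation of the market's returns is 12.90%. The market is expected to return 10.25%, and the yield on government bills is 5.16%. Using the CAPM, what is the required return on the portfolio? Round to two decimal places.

β_Holloway = 0.118 × 53.89% / 12.90% = 0.4929
β_Orrin = 0.556 × 52.82% / 12.90% = 2.2766
β_Ivers = 0.695 × 15.97% / 12.90% = 0.8604
β_Sable = 0.493 × 25.82% / 12.90% = 0.9868
β_P = Σ w_i β_i = 0.14×0.4929 + 0.19×2.2766 + 0.41×0.8604 + 0.26×0.9868 = 1.1109
MRP = 10.25% − 5.16% = 5.09%
E(R_P) = R_f + β_P × MRP = 5.16% + 1.1109 × 5.09% = 10.81%

10.81%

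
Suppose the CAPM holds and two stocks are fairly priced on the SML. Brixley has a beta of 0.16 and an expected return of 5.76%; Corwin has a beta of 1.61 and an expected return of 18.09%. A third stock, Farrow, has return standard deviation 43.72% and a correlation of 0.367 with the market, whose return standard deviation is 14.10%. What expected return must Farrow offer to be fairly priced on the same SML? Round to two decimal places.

14.08%

MRP = (18.09% − 5.76%) / (1.61 − 0.16) = 8.5034%
R_f = 5.76% − 0.16 × 8.5034% = 4.3995%
β_Farrow = ρ·σ_i/σ_m = 0.367 × 43.72 / 14.10 = 1.1380
E(R_Farrow) = R_f + β × MRP = 4.3995% + 1.1380 × 8.5034% = 14.08%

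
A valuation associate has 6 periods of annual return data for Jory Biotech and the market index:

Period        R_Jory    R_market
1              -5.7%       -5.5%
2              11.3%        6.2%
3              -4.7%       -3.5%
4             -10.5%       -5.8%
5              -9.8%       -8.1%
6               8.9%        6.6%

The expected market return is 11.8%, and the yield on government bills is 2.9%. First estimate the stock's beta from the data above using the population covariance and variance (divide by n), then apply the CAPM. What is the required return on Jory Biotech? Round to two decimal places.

15.78%

Mean R_i = (-5.7 + 11.3 − 4.7 − 10.5 − 9.8 + 8.9) / 6 = -1.7500%
Mean R_m = (-5.5 + 6.2 − 3.5 − 5.8 − 8.1 + 6.6) / 6 = -1.6833%
Σ(R_i − R̄_i)(R_m − R̄_m) = 299.2050  ⇒  Cov = 299.2050 / 6 = 49.8675
Σ(R_m − R̄_m)² = 206.7483  ⇒  Var(R_m) = 206.7483 / 6 = 34.4581
β = Cov / Var(R_m) = 49.8675 / 34.4581 = 1.4472
MRP = 11.8% − 2.9% = 8.90%
E(R) = R_f + β × MRP = 2.9% + 1.4472 × 8.9% = 15.78%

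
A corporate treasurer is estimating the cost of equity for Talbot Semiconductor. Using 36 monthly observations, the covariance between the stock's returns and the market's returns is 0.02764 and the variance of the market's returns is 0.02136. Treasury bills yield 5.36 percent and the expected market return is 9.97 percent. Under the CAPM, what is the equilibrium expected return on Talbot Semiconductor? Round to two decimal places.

β = Cov(R_i, R_m) / Var(R_m) = 0.02764 / 0.02136 = 1.2940
MRP = 9.97% − 5.36% = 4.61%
E(R) = R_f + β × MRP = 5.36% + 1.2940 × 4.61% = 11.33%

11.33%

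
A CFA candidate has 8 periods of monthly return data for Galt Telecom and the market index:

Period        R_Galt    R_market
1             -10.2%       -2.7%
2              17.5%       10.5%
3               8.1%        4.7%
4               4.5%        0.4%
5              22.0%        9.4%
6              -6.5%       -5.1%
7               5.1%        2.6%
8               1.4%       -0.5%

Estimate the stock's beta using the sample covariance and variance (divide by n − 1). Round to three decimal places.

1.876

Mean R_i = (-10.2 + 17.5 + 8.1 + 4.5 + 22.0 − 6.5 + 5.1 + 1.4) / 8 = 5.2375%
Mean R_m = (-2.7 + 10.5 + 4.7 + 0.4 + 9.4 − 5.1 + 2.6 − 0.5) / 8 = 2.4125%
Σ(R_i − R̄_i)(R_m − R̄_m) = 402.5863  ⇒  Cov = 402.5863 / 7 = 57.5123
Σ(R_m − R̄_m)² = 214.6088  ⇒  Var(R_m) = 214.6088 / 7 = 30.6584
β = Cov / Var(R_m) = 57.5123 / 30.6584 = 1.8759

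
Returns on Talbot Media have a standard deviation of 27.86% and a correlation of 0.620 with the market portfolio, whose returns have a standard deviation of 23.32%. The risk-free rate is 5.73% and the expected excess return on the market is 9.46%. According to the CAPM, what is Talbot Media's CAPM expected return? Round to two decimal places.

β = ρ × σ_i / σ_m = 0.620 × 27.86% / 23.32% = 0.7407
E(R) = 5.73% + 0.7407 × 9.46% = 12.74%

12.74%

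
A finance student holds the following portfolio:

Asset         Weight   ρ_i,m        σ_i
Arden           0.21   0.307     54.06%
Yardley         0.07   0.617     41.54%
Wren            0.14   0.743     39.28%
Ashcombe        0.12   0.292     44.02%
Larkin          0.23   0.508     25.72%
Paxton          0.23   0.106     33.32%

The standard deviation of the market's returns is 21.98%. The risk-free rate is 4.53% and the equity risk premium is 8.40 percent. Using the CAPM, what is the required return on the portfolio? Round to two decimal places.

10.16%

β_Arden = 0.307 × 54.06% / 21.98% = 0.7551
β_Yardley = 0.617 × 41.54% / 21.98% = 1.1661
β_Wren = 0.743 × 39.28% / 21.98% = 1.3278
β_Ashcombe = 0.292 × 44.02% / 21.98% = 0.5848
β_Larkin = 0.508 × 25.72% / 21.98% = 0.5944
β_Paxton = 0.106 × 33.32% / 21.98% = 0.1607
β_P = Σ w_i β_i = 0.21×0.7551 + 0.07×1.1661 + 0.14×1.3278 + 0.12×0.5848 + 0.23×0.5944 + 0.23×0.1607 = 0.6699
E(R_P) = R_f + β_P × MRP = 4.53% + 0.6699 × 8.40% = 10.16%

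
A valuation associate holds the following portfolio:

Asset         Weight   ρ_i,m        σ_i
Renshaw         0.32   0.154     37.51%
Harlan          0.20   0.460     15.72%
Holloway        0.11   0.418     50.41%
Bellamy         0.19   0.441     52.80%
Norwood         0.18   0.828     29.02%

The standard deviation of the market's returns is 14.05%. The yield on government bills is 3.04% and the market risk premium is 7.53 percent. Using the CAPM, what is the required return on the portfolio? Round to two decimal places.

β_Renshaw = 0.154 × 37.51% / 14.05% = 0.4111
β_Harlan = 0.460 × 15.72% / 14.05% = 0.5147
β_Holloway = 0.418 × 50.41% / 14.05% = 1.4997
β_Bellamy = 0.441 × 52.80% / 14.05% = 1.6573
β_Norwood = 0.828 × 29.02% / 14.05% = 1.7102
β_P = Σ w_i β_i = 0.32×0.4111 + 0.20×0.5147 + 0.11×1.4997 + 0.19×1.6573 + 0.18×1.7102 = 1.0222
E(R_P) = R_f + β_P × MRP = 3.04% + 1.0222 × 7.53% = 10.74%

10.74%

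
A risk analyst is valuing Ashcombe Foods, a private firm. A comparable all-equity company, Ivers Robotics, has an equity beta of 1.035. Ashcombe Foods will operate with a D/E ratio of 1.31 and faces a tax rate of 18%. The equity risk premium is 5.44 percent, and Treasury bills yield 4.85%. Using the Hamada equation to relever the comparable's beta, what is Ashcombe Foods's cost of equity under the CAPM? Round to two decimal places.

16.53%

β_L = β_U × [1 + (1 − t)(D/E)] = 1.035 × [1 + (1 − 0.18) × 1.31]
    = 1.035 × [1 + 0.82 × 1.31] = 1.035 × 2.0742 = 2.1468
E(R) = R_f + β_L × MRP = 4.85% + 2.1468 × 5.44% = 16.53%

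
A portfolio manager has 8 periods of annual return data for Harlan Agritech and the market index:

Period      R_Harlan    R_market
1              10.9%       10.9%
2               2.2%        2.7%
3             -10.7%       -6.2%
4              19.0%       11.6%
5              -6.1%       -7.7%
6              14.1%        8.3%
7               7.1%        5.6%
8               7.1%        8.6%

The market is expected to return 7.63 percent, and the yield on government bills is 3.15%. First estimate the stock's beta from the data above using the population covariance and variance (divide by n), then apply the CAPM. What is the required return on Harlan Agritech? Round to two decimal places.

8.81%

Mean R_i = (10.9 + 2.2 − 10.7 + 19.0 − 6.1 + 14.1 + 7.1 + 7.1) / 8 = 5.4500%
Mean R_m = (10.9 + 2.7 − 6.2 + 11.6 − 7.7 + 8.3 + 5.6 + 8.6) / 8 = 4.2250%
Σ(R_i − R̄_i)(R_m − R̄_m) = 492.1000  ⇒  Cov = 492.1000 / 8 = 61.5125
Σ(R_m − R̄_m)² = 389.7950  ⇒  Var(R_m) = 389.7950 / 8 = 48.7244
β = Cov / Var(R_m) = 61.5125 / 48.7244 = 1.2625
MRP = 7.63% − 3.15% = 4.48%
E(R) = R_f + β × MRP = 3.15% + 1.2625 × 4.48% = 8.81%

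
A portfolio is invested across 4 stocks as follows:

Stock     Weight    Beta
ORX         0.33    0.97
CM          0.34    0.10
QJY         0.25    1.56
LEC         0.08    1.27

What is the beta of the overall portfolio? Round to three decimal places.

β_P = Σ w_i β_i = 0.33×0.97 + 0.34×0.10 + 0.25×1.56 + 0.08×1.27 = 0.8457

0.846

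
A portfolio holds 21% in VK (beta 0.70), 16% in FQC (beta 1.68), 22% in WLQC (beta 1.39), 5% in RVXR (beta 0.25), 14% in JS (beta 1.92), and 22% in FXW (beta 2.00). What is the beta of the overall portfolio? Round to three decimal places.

β_P = Σ w_i β_i = 0.21×0.70 + 0.16×1.68 + 0.22×1.39 + 0.05×0.25 + 0.14×1.92 + 0.22×2.00 = 1.4429

1.443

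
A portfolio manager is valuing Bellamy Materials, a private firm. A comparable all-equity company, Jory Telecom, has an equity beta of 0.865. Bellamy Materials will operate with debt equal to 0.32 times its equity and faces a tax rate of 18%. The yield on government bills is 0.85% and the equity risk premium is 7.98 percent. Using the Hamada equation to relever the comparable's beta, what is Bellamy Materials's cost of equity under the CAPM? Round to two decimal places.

9.56%

β_L = β_U × [1 + (1 − t)(D/E)] = 0.865 × [1 + (1 − 0.18) × 0.32]
    = 0.865 × [1 + 0.82 × 0.32] = 0.865 × 1.2624 = 1.0920
E(R) = R_f + β_L × MRP = 0.85% + 1.0920 × 7.98% = 9.56%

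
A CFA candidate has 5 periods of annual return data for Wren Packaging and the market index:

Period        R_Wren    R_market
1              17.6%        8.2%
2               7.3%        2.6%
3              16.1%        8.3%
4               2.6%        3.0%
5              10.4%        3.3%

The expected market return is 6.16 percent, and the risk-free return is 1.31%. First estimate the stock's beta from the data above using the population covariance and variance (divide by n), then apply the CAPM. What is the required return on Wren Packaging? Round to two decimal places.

Mean R_i = (17.6 + 7.3 + 16.1 + 2.6 + 10.4) / 5 = 10.8000%
Mean R_m = (8.2 + 2.6 + 8.3 + 3.0 + 3.3) / 5 = 5.0800%
Σ(R_i − R̄_i)(R_m − R̄_m) = 64.7300  ⇒  Cov = 64.7300 / 5 = 12.9460
Σ(R_m − R̄_m)² = 33.7480  ⇒  Var(R_m) = 33.7480 / 5 = 6.7496
β = Cov / Var(R_m) = 12.9460 / 6.7496 = 1.9180
MRP = 6.16% − 1.31% = 4.85%
E(R) = R_f + β × MRP = 1.31% + 1.9180 × 4.85% = 10.61%

10.61%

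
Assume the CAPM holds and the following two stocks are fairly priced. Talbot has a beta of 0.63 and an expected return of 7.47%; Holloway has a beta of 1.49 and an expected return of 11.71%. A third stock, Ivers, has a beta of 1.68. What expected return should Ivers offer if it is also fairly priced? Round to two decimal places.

MRP (SML slope) = (11.71% − 7.47%) / (1.49 − 0.63) = 4.24% / 0.86 = 4.9302%
R_f (intercept) = 7.47% − 0.63 × 4.9302% = 4.3640%
E(R_Ivers) = R_f + β × MRP = 4.3640% + 1.68 × 4.9302% = 12.65%

12.65%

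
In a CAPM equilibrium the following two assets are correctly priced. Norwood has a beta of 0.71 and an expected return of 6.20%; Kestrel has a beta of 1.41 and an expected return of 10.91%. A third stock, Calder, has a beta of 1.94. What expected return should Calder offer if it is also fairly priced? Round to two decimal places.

14.48%

MRP (SML slope) = (10.91% − 6.20%) / (1.41 − 0.71) = 4.71% / 0.70 = 6.7286%
R_f (intercept) = 6.20% − 0.71 × 6.7286% = 1.4227%
E(R_Calder) = R_f + β × MRP = 1.4227% + 1.94 × 6.7286% = 14.48%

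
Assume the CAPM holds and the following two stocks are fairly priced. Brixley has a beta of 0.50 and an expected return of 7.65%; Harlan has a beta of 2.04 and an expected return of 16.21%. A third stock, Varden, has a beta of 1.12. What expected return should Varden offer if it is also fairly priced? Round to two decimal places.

11.10%

MRP (SML slope) = (16.21% − 7.65%) / (2.04 − 0.50) = 8.56% / 1.54 = 5.5584%
R_f (intercept) = 7.65% − 0.50 × 5.5584% = 4.8708%
E(R_Varden) = R_f + β × MRP = 4.8708% + 1.12 × 5.5584% = 11.10%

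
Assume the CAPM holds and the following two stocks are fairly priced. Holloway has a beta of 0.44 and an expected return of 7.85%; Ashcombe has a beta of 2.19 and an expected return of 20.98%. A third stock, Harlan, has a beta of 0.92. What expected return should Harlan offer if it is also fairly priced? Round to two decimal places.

MRP (SML slope) = (20.98% − 7.85%) / (2.19 − 0.44) = 13.13% / 1.75 = 7.5029%
R_f (intercept) = 7.85% − 0.44 × 7.5029% = 4.5487%
E(R_Harlan) = R_f + β × MRP = 4.5487% + 0.92 × 7.5029% = 11.45%

11.45%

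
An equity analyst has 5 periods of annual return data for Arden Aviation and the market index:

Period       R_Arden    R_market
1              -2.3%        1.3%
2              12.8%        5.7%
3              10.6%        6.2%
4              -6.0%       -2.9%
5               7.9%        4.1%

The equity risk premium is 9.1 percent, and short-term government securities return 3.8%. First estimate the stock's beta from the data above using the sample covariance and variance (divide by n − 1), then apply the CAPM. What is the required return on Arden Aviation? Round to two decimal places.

Mean R_i = (-2.3 + 12.8 + 10.6 − 6.0 + 7.9) / 5 = 4.6000%
Mean R_m = (1.3 + 5.7 + 6.2 − 2.9 + 4.1) / 5 = 2.8800%
Σ(R_i − R̄_i)(R_m − R̄_m) = 119.2400  ⇒  Cov = 119.2400 / 4 = 29.8100
Σ(R_m − R̄_m)² = 56.3680  ⇒  Var(R_m) = 56.3680 / 4 = 14.0920
β = Cov / Var(R_m) = 29.8100 / 14.0920 = 2.1154
E(R) = R_f + β × MRP = 3.8% + 2.1154 × 9.1% = 23.05%

23.05%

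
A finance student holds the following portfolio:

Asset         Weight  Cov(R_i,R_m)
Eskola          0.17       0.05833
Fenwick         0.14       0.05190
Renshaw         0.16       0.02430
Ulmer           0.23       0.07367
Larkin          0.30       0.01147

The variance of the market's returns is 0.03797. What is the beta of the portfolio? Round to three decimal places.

β_Eskola = 0.05833 / 0.03797 = 1.5362
β_Fenwick = 0.05190 / 0.03797 = 1.3669
β_Renshaw = 0.02430 / 0.03797 = 0.6400
β_Ulmer = 0.07367 / 0.03797 = 1.9402
β_Larkin = 0.01147 / 0.03797 = 0.3021
β_P = Σ w_i β_i = 0.17×1.5362 + 0.14×1.3669 + 0.16×0.6400 + 0.23×1.9402 + 0.30×0.3021 = 1.0918

1.092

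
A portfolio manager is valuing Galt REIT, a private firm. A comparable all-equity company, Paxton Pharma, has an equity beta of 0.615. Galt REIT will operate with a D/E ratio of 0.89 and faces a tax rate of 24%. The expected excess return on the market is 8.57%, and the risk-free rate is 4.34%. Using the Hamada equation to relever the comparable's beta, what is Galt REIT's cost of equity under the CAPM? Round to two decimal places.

13.18%

β_L = β_U × [1 + (1 − t)(D/E)] = 0.615 × [1 + (1 − 0.24) × 0.89]
    = 0.615 × [1 + 0.76 × 0.89] = 0.615 × 1.6764 = 1.0310
E(R) = R_f + β_L × MRP = 4.34% + 1.0310 × 8.57% = 13.18%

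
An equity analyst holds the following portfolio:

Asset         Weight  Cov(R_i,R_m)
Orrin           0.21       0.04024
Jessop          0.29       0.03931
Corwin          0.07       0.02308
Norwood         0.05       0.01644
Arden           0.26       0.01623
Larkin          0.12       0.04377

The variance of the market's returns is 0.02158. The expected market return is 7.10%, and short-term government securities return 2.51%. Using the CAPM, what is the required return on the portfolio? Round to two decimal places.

β_Orrin = 0.04024 / 0.02158 = 1.8647
β_Jessop = 0.03931 / 0.02158 = 1.8216
β_Corwin = 0.02308 / 0.02158 = 1.0695
β_Norwood = 0.01644 / 0.02158 = 0.7618
β_Arden = 0.01623 / 0.02158 = 0.7521
β_Larkin = 0.04377 / 0.02158 = 2.0283
β_P = Σ w_i β_i = 0.21×1.8647 + 0.29×1.8216 + 0.07×1.0695 + 0.05×0.7618 + 0.26×0.7521 + 0.12×2.0283 = 1.4717
MRP = 7.10% − 2.51% = 4.59%
E(R_P) = R_f + β_P × MRP = 2.51% + 1.4717 × 4.59% = 9.27%

9.27%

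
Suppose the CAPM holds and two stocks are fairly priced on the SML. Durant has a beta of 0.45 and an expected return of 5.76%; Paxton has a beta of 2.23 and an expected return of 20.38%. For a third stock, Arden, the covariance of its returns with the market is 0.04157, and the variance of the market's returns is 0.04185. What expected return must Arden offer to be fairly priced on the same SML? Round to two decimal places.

10.22%

MRP = (20.38% − 5.76%) / (2.23 − 0.45) = 8.2135%
R_f = 5.76% − 0.45 × 8.2135% = 2.0639%
β_Arden = Cov / Var(R_m) = 0.04157 / 0.04185 = 0.9933
E(R_Arden) = R_f + β × MRP = 2.0639% + 0.9933 × 8.2135% = 10.22%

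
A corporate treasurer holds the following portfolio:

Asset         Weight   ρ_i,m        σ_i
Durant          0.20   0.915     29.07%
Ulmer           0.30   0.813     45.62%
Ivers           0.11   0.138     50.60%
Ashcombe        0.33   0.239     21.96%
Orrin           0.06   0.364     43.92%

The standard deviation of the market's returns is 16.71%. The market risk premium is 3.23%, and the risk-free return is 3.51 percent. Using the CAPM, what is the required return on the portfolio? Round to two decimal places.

β_Durant = 0.915 × 29.07% / 16.71% = 1.5918
β_Ulmer = 0.813 × 45.62% / 16.71% = 2.2196
β_Ivers = 0.138 × 50.60% / 16.71% = 0.4179
β_Ashcombe = 0.239 × 21.96% / 16.71% = 0.3141
β_Orrin = 0.364 × 43.92% / 16.71% = 0.9567
β_P = Σ w_i β_i = 0.20×1.5918 + 0.30×2.2196 + 0.11×0.4179 + 0.33×0.3141 + 0.06×0.9567 = 1.1913
E(R_P) = R_f + β_P × MRP = 3.51% + 1.1913 × 3.23% = 7.36%

7.36%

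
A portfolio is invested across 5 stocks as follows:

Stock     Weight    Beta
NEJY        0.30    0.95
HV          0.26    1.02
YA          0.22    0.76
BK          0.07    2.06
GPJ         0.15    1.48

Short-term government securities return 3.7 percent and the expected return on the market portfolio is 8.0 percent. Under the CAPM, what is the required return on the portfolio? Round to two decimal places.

β_P = Σ w_i β_i = 0.30×0.95 + 0.26×1.02 + 0.22×0.76 + 0.07×2.06 + 0.15×1.48 = 1.0836
MRP = 8.0% − 3.7% = 4.30%
E(R_P) = R_f + β_P × MRP = 3.7% + 1.0836 × 4.3% = 8.36%

8.36%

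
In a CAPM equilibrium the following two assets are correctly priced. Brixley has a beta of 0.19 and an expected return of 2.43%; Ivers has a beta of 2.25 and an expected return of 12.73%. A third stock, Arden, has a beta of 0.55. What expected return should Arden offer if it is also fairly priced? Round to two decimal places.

MRP (SML slope) = (12.73% − 2.43%) / (2.25 − 0.19) = 10.30% / 2.06 = 5.0000%
R_f (intercept) = 2.43% − 0.19 × 5.0000% = 1.4800%
E(R_Arden) = R_f + β × MRP = 1.4800% + 0.55 × 5.0000% = 4.23%

4.23%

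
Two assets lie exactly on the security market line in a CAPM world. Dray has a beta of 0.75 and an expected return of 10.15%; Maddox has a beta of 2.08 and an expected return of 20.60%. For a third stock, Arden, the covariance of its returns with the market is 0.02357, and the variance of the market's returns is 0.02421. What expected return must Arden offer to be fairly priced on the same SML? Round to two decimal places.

11.91%

MRP = (20.60% − 10.15%) / (2.08 − 0.75) = 7.8571%
R_f = 10.15% − 0.75 × 7.8571% = 4.2572%
β_Arden = Cov / Var(R_m) = 0.02357 / 0.02421 = 0.9736
E(R_Arden) = R_f + β × MRP = 4.2572% + 0.9736 × 7.8571% = 11.91%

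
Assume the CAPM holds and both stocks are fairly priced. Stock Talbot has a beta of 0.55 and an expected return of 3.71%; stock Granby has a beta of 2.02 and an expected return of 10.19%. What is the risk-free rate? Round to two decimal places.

1.29%

Both satisfy E(R) = R_f + β·MRP, so the slope of the SML is
MRP = (10.19% − 3.71%) / (2.02 − 0.55) = 6.48% / 1.47 = 4.4082%
R_f = E(R_Talbot) − β_Talbot·MRP = 3.71% − 0.55 × 4.4082% = 1.2855%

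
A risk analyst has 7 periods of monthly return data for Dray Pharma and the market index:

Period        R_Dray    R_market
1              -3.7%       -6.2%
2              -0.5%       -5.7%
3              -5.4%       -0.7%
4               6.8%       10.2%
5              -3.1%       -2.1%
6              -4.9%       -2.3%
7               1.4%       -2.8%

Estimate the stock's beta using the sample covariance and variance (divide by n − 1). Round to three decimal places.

Mean R_i = (-3.7 − 0.5 − 5.4 + 6.8 − 3.1 − 4.9 + 1.4) / 7 = -1.3429%
Mean R_m = (-6.2 − 5.7 − 0.7 + 10.2 − 2.1 − 2.3 − 2.8) / 7 = -1.3714%
Σ(R_i − R̄_i)(R_m − R̄_m) = 99.8986  ⇒  Cov = 99.8986 / 6 = 16.6498
Σ(R_m − R̄_m)² = 179.8343  ⇒  Var(R_m) = 179.8343 / 6 = 29.9724
β = Cov / Var(R_m) = 16.6498 / 29.9724 = 0.5555

0.556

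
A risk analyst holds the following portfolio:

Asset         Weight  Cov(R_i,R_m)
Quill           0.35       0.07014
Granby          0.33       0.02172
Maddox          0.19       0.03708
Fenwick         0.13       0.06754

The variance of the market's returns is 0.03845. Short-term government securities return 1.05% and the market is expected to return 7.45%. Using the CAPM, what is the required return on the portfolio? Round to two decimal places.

8.96%

β_Quill = 0.07014 / 0.03845 = 1.8242
β_Granby = 0.02172 / 0.03845 = 0.5649
β_Maddox = 0.03708 / 0.03845 = 0.9644
β_Fenwick = 0.06754 / 0.03845 = 1.7566
β_P = Σ w_i β_i = 0.35×1.8242 + 0.33×0.5649 + 0.19×0.9644 + 0.13×1.7566 = 1.2365
MRP = 7.45% − 1.05% = 6.40%
E(R_P) = R_f + β_P × MRP = 1.05% + 1.2365 × 6.40% = 8.96%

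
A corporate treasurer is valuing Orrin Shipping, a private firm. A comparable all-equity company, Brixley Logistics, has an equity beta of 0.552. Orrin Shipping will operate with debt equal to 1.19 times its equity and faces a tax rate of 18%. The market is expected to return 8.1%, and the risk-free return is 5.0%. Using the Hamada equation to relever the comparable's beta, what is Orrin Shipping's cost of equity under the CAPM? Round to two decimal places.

8.38%

β_L = β_U × [1 + (1 − t)(D/E)] = 0.552 × [1 + (1 − 0.18) × 1.19]
    = 0.552 × [1 + 0.82 × 1.19] = 0.552 × 1.9758 = 1.0906
MRP = 8.1% − 5.0% = 3.10%
E(R) = R_f + β_L × MRP = 5.0% + 1.0906 × 3.1% = 8.38%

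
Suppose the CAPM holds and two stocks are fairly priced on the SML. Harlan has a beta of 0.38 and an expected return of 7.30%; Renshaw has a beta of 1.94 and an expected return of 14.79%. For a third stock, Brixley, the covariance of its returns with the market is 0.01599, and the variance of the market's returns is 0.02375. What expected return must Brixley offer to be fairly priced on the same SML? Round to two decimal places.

8.71%

MRP = (14.79% − 7.30%) / (1.94 − 0.38) = 4.8013%
R_f = 7.30% − 0.38 × 4.8013% = 5.4755%
β_Brixley = Cov / Var(R_m) = 0.01599 / 0.02375 = 0.6733
E(R_Brixley) = R_f + β × MRP = 5.4755% + 0.6733 × 4.8013% = 8.71%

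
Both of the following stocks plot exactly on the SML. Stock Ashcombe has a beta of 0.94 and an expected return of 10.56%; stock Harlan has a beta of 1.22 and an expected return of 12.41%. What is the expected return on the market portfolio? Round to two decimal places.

10.96%

Both satisfy E(R) = R_f + β·MRP, so the slope of the SML is
MRP = (12.41% − 10.56%) / (1.22 − 0.94) = 1.85% / 0.28 = 6.6071%
R_f = E(R_Ashcombe) − β_Ashcombe·MRP = 10.56% − 0.94 × 6.6071% = 4.3493%
E(R_m) = R_f + MRP = 4.3493% + 6.6071% = 10.96%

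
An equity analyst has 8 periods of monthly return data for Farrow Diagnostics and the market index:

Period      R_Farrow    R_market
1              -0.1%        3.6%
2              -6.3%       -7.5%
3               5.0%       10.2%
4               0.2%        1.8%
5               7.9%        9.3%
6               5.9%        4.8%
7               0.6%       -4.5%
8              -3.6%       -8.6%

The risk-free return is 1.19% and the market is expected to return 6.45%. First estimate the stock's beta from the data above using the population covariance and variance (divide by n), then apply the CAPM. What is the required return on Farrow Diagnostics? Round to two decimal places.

4.28%

Mean R_i = (-0.1 − 6.3 + 5.0 + 0.2 + 7.9 + 5.9 + 0.6 − 3.6) / 8 = 1.2000%
Mean R_m = (3.6 − 7.5 + 10.2 + 1.8 + 9.3 + 4.8 − 4.5 − 8.6) / 8 = 1.1375%
Σ(R_i − R̄_i)(R_m − R̄_m) = 217.3800  ⇒  Cov = 217.3800 / 8 = 27.1725
Σ(R_m − R̄_m)² = 369.8788  ⇒  Var(R_m) = 369.8788 / 8 = 46.2349
β = Cov / Var(R_m) = 27.1725 / 46.2349 = 0.5877
MRP = 6.45% − 1.19% = 5.26%
E(R) = R_f + β × MRP = 1.19% + 0.5877 × 5.26% = 4.28%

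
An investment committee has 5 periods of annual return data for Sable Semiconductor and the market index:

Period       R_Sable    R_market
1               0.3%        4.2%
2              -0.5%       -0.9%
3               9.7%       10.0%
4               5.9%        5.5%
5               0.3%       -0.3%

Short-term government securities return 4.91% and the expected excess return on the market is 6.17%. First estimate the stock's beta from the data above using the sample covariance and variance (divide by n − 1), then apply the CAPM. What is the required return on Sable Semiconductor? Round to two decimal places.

Mean R_i = (0.3 − 0.5 + 9.7 + 5.9 + 0.3) / 5 = 3.1400%
Mean R_m = (4.2 − 0.9 + 10.0 + 5.5 − 0.3) / 5 = 3.7000%
Σ(R_i − R̄_i)(R_m − R̄_m) = 72.9800  ⇒  Cov = 72.9800 / 4 = 18.2450
Σ(R_m − R̄_m)² = 80.3400  ⇒  Var(R_m) = 80.3400 / 4 = 20.0850
β = Cov / Var(R_m) = 18.2450 / 20.0850 = 0.9084
E(R) = R_f + β × MRP = 4.91% + 0.9084 × 6.17% = 10.51%

10.51%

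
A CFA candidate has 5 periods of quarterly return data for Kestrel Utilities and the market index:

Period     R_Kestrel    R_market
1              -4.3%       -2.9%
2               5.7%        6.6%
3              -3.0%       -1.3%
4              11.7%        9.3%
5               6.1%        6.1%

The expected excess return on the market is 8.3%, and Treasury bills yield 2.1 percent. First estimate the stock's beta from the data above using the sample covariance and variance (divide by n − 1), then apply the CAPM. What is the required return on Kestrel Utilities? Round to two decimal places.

12.46%

Mean R_i = (-4.3 + 5.7 − 3.0 + 11.7 + 6.1) / 5 = 3.2400%
Mean R_m = (-2.9 + 6.6 − 1.3 + 9.3 + 6.1) / 5 = 3.5600%
Σ(R_i − R̄_i)(R_m − R̄_m) = 142.3380  ⇒  Cov = 142.3380 / 4 = 35.5845
Σ(R_m − R̄_m)² = 113.9920  ⇒  Var(R_m) = 113.9920 / 4 = 28.4980
β = Cov / Var(R_m) = 35.5845 / 28.4980 = 1.2487
E(R) = R_f + β × MRP = 2.1% + 1.2487 × 8.3% = 12.46%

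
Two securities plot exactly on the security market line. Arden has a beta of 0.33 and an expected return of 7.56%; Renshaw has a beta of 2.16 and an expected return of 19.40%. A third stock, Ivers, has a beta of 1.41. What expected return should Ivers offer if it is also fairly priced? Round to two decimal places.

14.55%

MRP (SML slope) = (19.40% − 7.56%) / (2.16 − 0.33) = 11.84% / 1.83 = 6.4699%
R_f (intercept) = 7.56% − 0.33 × 6.4699% = 5.4249%
E(R_Ivers) = R_f + β × MRP = 5.4249% + 1.41 × 6.4699% = 14.55%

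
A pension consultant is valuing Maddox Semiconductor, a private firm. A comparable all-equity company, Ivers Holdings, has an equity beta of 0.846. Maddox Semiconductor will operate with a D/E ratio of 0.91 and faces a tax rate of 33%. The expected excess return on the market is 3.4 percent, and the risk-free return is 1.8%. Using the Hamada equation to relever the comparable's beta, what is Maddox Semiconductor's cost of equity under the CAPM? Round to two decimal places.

β_L = β_U × [1 + (1 − t)(D/E)] = 0.846 × [1 + (1 − 0.33) × 0.91]
    = 0.846 × [1 + 0.67 × 0.91] = 0.846 × 1.6097 = 1.3618
E(R) = R_f + β_L × MRP = 1.8% + 1.3618 × 3.4% = 6.43%

6.43%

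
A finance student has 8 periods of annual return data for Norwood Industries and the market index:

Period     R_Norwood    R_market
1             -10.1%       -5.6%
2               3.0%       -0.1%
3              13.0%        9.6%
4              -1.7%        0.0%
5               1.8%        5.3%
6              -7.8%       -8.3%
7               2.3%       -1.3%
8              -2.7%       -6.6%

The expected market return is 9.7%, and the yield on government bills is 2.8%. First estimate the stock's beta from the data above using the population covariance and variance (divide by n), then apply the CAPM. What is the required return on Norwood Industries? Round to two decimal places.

Mean R_i = (-10.1 + 3.0 + 13.0 − 1.7 + 1.8 − 7.8 + 2.3 − 2.7) / 8 = -0.2750%
Mean R_m = (-5.6 − 0.1 + 9.6 + 0.0 + 5.3 − 8.3 − 1.3 − 6.6) / 8 = -0.8750%
Σ(R_i − R̄_i)(R_m − R̄_m) = 268.2450  ⇒  Cov = 268.2450 / 8 = 33.5306
Σ(R_m − R̄_m)² = 259.6350  ⇒  Var(R_m) = 259.6350 / 8 = 32.4544
β = Cov / Var(R_m) = 33.5306 / 32.4544 = 1.0332
MRP = 9.7% − 2.8% = 6.90%
E(R) = R_f + β × MRP = 2.8% + 1.0332 × 6.9% = 9.93%

9.93%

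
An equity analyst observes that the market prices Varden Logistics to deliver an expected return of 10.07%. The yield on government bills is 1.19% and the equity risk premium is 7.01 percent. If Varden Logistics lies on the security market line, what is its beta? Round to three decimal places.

1.267

β = (E(R) − R_f) / MRP = (10.07% − 1.19%) / 7.01% = 8.88% / 7.01% = 1.267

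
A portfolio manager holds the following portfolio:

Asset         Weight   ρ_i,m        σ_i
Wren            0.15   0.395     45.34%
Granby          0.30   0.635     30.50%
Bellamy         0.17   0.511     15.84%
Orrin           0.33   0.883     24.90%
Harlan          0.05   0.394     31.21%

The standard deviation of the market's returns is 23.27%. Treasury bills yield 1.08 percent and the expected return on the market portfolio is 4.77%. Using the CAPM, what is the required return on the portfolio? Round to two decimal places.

β_Wren = 0.395 × 45.34% / 23.27% = 0.7696
β_Granby = 0.635 × 30.50% / 23.27% = 0.8323
β_Bellamy = 0.511 × 15.84% / 23.27% = 0.3478
β_Orrin = 0.883 × 24.90% / 23.27% = 0.9449
β_Harlan = 0.394 × 31.21% / 23.27% = 0.5284
β_P = Σ w_i β_i = 0.15×0.7696 + 0.30×0.8323 + 0.17×0.3478 + 0.33×0.9449 + 0.05×0.5284 = 0.7625
MRP = 4.77% − 1.08% = 3.69%
E(R_P) = R_f + β_P × MRP = 1.08% + 0.7625 × 3.69% = 3.89%

3.89%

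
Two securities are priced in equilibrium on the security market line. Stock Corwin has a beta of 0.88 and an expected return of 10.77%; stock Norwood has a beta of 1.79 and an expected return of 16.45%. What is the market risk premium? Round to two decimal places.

Both satisfy E(R) = R_f + β·MRP, so the slope of the SML is
MRP = (16.45% − 10.77%) / (1.79 − 0.88) = 5.68% / 0.91 = 6.2418%

6.24%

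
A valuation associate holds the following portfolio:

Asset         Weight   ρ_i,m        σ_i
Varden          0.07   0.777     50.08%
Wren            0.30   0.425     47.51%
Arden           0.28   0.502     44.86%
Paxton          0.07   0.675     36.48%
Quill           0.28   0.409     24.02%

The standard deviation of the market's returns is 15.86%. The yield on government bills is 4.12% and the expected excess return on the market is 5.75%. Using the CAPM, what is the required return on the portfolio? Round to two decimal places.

β_Varden = 0.777 × 50.08% / 15.86% = 2.4535
β_Wren = 0.425 × 47.51% / 15.86% = 1.2731
β_Arden = 0.502 × 44.86% / 15.86% = 1.4199
β_Paxton = 0.675 × 36.48% / 15.86% = 1.5526
β_Quill = 0.409 × 24.02% / 15.86% = 0.6194
β_P = Σ w_i β_i = 0.07×2.4535 + 0.30×1.2731 + 0.28×1.4199 + 0.07×1.5526 + 0.28×0.6194 = 1.2334
E(R_P) = R_f + β_P × MRP = 4.12% + 1.2334 × 5.75% = 11.21%

11.21%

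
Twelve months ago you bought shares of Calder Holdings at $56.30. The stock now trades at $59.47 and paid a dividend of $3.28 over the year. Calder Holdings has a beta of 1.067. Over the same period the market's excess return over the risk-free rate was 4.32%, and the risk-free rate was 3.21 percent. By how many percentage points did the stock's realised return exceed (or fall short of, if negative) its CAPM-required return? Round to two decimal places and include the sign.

+3.64%

Realised HPR = (P1 + D1 − P0) / P0 = (59.47 + 3.28 − 56.30) / 56.30 = 6.45 / 56.30 = 11.4565%
CAPM required = R_f + β·MRP = 3.21% + 1.067 × 4.32% = 7.81944%
α = realised − required = 11.4565% − 7.81944% = +3.64%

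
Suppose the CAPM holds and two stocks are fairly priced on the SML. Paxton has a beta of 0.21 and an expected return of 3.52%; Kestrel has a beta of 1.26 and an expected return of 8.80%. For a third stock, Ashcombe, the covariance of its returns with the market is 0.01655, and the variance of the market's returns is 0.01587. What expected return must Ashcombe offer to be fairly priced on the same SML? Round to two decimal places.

MRP = (8.80% − 3.52%) / (1.26 − 0.21) = 5.0286%
R_f = 3.52% − 0.21 × 5.0286% = 2.4640%
β_Ashcombe = Cov / Var(R_m) = 0.01655 / 0.01587 = 1.0428
E(R_Ashcombe) = R_f + β × MRP = 2.4640% + 1.0428 × 5.0286% = 7.71%

7.71%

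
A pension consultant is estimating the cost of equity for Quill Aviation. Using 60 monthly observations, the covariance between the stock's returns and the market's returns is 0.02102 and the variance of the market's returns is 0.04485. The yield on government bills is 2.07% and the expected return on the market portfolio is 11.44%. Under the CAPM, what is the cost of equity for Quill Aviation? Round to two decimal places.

6.46%

β = Cov(R_i, R_m) / Var(R_m) = 0.02102 / 0.04485 = 0.4687
MRP = 11.44% − 2.07% = 9.37%
E(R) = R_f + β × MRP = 2.07% + 0.4687 × 9.37% = 6.46%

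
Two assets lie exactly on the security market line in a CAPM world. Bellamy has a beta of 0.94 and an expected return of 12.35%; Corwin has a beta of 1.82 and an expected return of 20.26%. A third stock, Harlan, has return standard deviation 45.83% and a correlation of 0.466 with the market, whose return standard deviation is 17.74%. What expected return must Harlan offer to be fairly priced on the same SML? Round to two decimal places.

14.72%

MRP = (20.26% − 12.35%) / (1.82 − 0.94) = 8.9886%
R_f = 12.35% − 0.94 × 8.9886% = 3.9007%
β_Harlan = ρ·σ_i/σ_m = 0.466 × 45.83 / 17.74 = 1.2039
E(R_Harlan) = R_f + β × MRP = 3.9007% + 1.2039 × 8.9886% = 14.72%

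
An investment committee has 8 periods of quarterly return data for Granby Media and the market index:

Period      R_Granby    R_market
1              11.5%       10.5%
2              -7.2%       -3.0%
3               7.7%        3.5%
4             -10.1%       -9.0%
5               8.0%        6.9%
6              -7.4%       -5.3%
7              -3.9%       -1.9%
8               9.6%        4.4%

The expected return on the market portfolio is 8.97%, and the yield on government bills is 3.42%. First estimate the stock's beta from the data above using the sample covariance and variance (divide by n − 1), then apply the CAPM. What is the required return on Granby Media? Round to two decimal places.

10.63%

Mean R_i = (11.5 − 7.2 + 7.7 − 10.1 + 8.0 − 7.4 − 3.9 + 9.6) / 8 = 1.0250%
Mean R_m = (10.5 − 3.0 + 3.5 − 9.0 + 6.9 − 5.3 − 1.9 + 4.4) / 8 = 0.7625%
Σ(R_i − R̄_i)(R_m − R̄_m) = 398.0175  ⇒  Cov = 398.0175 / 7 = 56.8596
Σ(R_m − R̄_m)² = 306.5188  ⇒  Var(R_m) = 306.5188 / 7 = 43.7884
β = Cov / Var(R_m) = 56.8596 / 43.7884 = 1.2985
MRP = 8.97% − 3.42% = 5.55%
E(R) = R_f + β × MRP = 3.42% + 1.2985 × 5.55% = 10.63%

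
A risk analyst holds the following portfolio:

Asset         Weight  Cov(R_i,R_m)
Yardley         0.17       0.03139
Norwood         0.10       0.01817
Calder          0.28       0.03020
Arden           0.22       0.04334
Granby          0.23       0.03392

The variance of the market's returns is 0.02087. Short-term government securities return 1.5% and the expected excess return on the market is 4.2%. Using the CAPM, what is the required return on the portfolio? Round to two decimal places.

8.13%

β_Yardley = 0.03139 / 0.02087 = 1.5041
β_Norwood = 0.01817 / 0.02087 = 0.8706
β_Calder = 0.03020 / 0.02087 = 1.4471
β_Arden = 0.04334 / 0.02087 = 2.0767
β_Granby = 0.03392 / 0.02087 = 1.6253
β_P = Σ w_i β_i = 0.17×1.5041 + 0.10×0.8706 + 0.28×1.4471 + 0.22×2.0767 + 0.23×1.6253 = 1.5786
E(R_P) = R_f + β_P × MRP = 1.5% + 1.5786 × 4.2% = 8.13%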